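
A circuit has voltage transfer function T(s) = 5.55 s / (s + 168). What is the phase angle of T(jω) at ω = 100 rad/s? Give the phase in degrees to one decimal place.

∠(j100) = 90.00°
∠(j100 + 168) = arctan(100/168) = 30.76°
∠T(j100) = 90.00° − 30.76° = 59.24°

59.2°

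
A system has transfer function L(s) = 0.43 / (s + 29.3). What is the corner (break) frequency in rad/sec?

The single real pole at s = −29.3 gives a corner at ω = 29.3 rad/sec.

29.3 rad/sec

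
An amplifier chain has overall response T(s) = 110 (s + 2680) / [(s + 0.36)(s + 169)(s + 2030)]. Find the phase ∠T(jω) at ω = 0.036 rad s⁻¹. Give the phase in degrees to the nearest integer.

∠(j0.036 + 2680) = arctan(0.036/2680) = 0.00°
∠(j0.036 + 0.36) = arctan(0.036/0.36) = 5.71°
∠(j0.036 + 169) = arctan(0.036/169) = 0.01°
∠(j0.036 + 2030) = arctan(0.036/2030) = 0.00°
∠T(j0.036) = 0.00° − (5.71° + 0.01° + 0.00°) = -5.72°

-6 deg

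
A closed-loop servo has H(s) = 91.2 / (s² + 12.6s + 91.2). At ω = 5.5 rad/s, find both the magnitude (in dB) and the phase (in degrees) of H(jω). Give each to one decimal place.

|H| = -0.1 dB, ∠H = -48.7°

|(j5.5)² + 12.6(j5.5) + 91.2| = |60.95 + j69.3| = 92.29
|H(j5.5)| = 91.2 / 92.29 = 0.98819
20 log₁₀(0.98819) = -0.10 dB
∠[(j5.5)² + 12.6(j5.5) + 91.2] = ∠[60.95 + j69.3] = 48.67°
∠H(j5.5) = −48.67° = -48.67°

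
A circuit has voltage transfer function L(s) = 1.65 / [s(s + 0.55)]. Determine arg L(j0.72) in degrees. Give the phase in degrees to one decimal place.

-142.6°

∠(j0.72 + 0.55) = arctan(0.72/0.55) = 52.62°
∠(j0.72) = 90.00°
∠L(j0.72) = − (52.62° + 90.00°) = -142.62°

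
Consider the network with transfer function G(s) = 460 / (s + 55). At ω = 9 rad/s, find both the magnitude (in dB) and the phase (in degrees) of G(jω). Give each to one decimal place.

|j9 + 55| = √(9² + 55²) = 55.73
|G(j9)| = 460 / 55.73 = 8.2539
20 log₁₀(8.2539) = 18.33 dB
∠(j9 + 55) = arctan(9/55) = 9.29°
∠G(j9) = −9.29° = -9.29°

|G| = 18.3 dB, ∠G = -9.3°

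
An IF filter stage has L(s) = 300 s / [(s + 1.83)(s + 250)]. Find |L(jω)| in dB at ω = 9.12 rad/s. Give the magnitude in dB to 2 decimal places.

|j9.12| = 9.12
|j9.12 + 1.83| = √(9.12² + 1.83²) = 9.302
|j9.12 + 250| = √(9.12² + 250²) = 250.2
|L(j9.12)| = 300 × 9.12 / (9.302 × 250.2) = 1.1758
20 log₁₀(1.1758) = 1.406 dB

1.41 dB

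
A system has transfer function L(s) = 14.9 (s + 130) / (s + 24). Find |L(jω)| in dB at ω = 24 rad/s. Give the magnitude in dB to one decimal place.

35.3 dB

|j24 + 130| = √(24² + 130²) = 132.2
|j24 + 24| = √(24² + 24²) = 33.94
|L(j24)| = 14.9 × 132.2 / 33.94 = 58.034
20 log₁₀(58.034) = 35.27 dB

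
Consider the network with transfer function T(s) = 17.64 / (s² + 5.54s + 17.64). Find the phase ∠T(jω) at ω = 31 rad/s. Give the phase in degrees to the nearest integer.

-170°

∠[(j31)² + 5.54(j31) + 17.64] = ∠[-943.36 + j171.74] = 169.68°
∠T(j31) = −169.68° = -169.68°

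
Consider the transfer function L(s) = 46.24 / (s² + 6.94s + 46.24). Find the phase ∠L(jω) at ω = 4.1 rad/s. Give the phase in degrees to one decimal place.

-44.0°

∠[(j4.1)² + 6.94(j4.1) + 46.24] = ∠[29.43 + j28.454] = 44.03°
∠L(j4.1) = −44.03° = -44.03°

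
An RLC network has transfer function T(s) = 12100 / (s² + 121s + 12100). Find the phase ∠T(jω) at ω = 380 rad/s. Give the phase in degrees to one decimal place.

-160.8 deg

∠[(j380)² + 121(j380) + 12100] = ∠[-1.323e+05 + j45980] = 160.84°
∠T(j380) = −160.84° = -160.84°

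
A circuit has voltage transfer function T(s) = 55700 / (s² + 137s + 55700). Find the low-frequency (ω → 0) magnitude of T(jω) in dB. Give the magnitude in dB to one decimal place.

0.0 dB

T(0) = 55700 / 55700 = 1
20 log₁₀(1) = 0.00 dB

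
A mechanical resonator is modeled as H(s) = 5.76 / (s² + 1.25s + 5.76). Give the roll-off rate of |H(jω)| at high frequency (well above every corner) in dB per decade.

-40 dB/decade

With 0 zeros and 2 poles, the high-frequency asymptotic slope is 20 × (0 − 2) = -40 dB/decade.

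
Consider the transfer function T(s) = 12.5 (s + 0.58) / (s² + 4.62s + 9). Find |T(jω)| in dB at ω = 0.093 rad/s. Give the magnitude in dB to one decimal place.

|j0.093 + 0.58| = √(0.093² + 0.58²) = 0.5874
|(j0.093)² + 4.62(j0.093) + 9| = |8.9914 + j0.42966| = 9.002
|T(j0.093)| = 12.5 × 0.5874 / 9.002 = 0.8157
20 log₁₀(0.8157) = -1.77 dB

-1.8 dB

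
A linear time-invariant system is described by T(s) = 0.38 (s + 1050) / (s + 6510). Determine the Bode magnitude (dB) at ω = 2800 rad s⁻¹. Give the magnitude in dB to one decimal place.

|j2800 + 1050| = √(2800² + 1050²) = 2990
|j2800 + 6510| = √(2800² + 6510²) = 7087
|T(j2800)| = 0.38 × 2990 / 7087 = 0.16035
20 log₁₀(0.16035) = -15.90 dB

-15.9 dB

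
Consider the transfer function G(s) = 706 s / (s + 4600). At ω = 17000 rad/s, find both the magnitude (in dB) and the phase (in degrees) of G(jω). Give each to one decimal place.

|G| = 56.7 dB, ∠G = 15.1°

|j17000| = 1.7e+04
|j17000 + 4600| = √(17000² + 4600²) = 1.761e+04
|G(j17000)| = 706 × 1.7e+04 / 1.761e+04 = 681.49
20 log₁₀(681.49) = 56.67 dB
∠(j17000) = 90.00°
∠(j17000 + 4600) = arctan(17000/4600) = 74.86°
∠G(j17000) = 90.00° − 74.86° = 15.14°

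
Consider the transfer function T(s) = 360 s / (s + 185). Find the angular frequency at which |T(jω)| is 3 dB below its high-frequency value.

For a single-pole high-pass, the −3 dB point is at the pole: ω = 185 rad/s.

185 rad/s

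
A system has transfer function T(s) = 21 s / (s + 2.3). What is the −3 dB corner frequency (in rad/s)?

2.3 rad/s

For a single-pole high-pass, the −3 dB point is at the pole: ω = 2.3 rad/s.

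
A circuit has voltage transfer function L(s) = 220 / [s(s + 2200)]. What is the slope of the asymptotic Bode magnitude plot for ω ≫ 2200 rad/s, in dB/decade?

-40 dB/decade

With 0 zeros and 2 poles, the high-frequency asymptotic slope is 20 × (0 − 2) = -40 dB/decade.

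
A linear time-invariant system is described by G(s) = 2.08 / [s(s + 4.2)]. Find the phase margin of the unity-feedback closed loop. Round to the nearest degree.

83°

Gain crossover: |G(jω)| = 1 at ω ≈ 0.492 rad s⁻¹.
∠G(j0.492) = −90° − arctan(0.492/4.2) ≈ -96.68°
PM = 180° + (-96.68°) = 83.32°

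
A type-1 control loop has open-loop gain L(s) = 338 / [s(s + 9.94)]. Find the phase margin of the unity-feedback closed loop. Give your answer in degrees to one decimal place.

30.2°

Gain crossover: |L(jω)| = 1 at ω ≈ 17.1 rad/sec.
∠L(j17.1) = −90° − arctan(17.1/9.94) ≈ -149.82°
PM = 180° + (-149.82°) = 30.18°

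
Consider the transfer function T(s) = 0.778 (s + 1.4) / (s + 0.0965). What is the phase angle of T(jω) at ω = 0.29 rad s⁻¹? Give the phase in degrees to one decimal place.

-59.9°

∠(j0.29 + 1.4) = arctan(0.29/1.4) = 11.70°
∠(j0.29 + 0.0965) = arctan(0.29/0.0965) = 71.59°
∠T(j0.29) = 11.70° − 71.59° = -59.89°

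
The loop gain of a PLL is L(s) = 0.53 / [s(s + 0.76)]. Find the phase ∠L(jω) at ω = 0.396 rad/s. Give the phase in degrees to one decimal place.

∠(j0.396 + 0.76) = arctan(0.396/0.76) = 27.52°
∠(j0.396) = 90.00°
∠L(j0.396) = − (27.52° + 90.00°) = -117.52°

-117.5°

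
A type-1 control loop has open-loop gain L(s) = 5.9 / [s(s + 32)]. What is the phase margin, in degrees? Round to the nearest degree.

Gain crossover: |L(jω)| = 1 at ω ≈ 0.184 rad s⁻¹.
∠L(j0.184) = −90° − arctan(0.184/32) ≈ -90.33°
PM = 180° + (-90.33°) = 89.67°

90°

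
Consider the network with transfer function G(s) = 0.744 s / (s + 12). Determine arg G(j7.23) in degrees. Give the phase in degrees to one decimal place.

∠(j7.23) = 90.00°
∠(j7.23 + 12) = arctan(7.23/12) = 31.07°
∠G(j7.23) = 90.00° − 31.07° = 58.93°

58.9°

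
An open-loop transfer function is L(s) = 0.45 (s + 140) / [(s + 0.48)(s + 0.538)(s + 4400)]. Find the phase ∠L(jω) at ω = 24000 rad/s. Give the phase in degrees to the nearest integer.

∠(j24000 + 140) = arctan(24000/140) = 89.67°
∠(j24000 + 0.48) = arctan(24000/0.48) = 90.00°
∠(j24000 + 0.538) = arctan(24000/0.538) = 90.00°
∠(j24000 + 4400) = arctan(24000/4400) = 79.61°
∠L(j24000) = 89.67° − (90.00° + 90.00° + 79.61°) = -169.94°

-170 deg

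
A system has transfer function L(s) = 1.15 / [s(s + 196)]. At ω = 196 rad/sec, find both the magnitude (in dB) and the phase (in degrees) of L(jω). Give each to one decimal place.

|j196 + 196| = √(196² + 196²) = 277.2
|j196| = 196
|L(j196)| = 1.15 / (277.2 × 196) = 2.1168e-05
20 log₁₀(2.1168e-05) = -93.49 dB
∠(j196 + 196) = arctan(196/196) = 45.00°
∠(j196) = 90.00°
∠L(j196) = − (45.00° + 90.00°) = -135.00°

|L| = -93.5 dB, ∠L = -135.0°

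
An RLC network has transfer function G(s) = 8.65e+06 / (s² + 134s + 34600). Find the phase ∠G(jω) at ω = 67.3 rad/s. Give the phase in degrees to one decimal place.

∠[(j67.3)² + 134(j67.3) + 34600] = ∠[30071 + j9018.2] = 16.69°
∠G(j67.3) = −16.69° = -16.69°

-16.7°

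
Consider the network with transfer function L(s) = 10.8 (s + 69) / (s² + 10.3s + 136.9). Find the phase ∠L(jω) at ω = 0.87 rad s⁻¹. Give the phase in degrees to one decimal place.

-3.0°

∠(j0.87 + 69) = arctan(0.87/69) = 0.72°
∠[(j0.87)² + 10.3(j0.87) + 136.9] = ∠[136.14 + j8.961] = 3.77°
∠L(j0.87) = 0.72° − 3.77° = -3.04°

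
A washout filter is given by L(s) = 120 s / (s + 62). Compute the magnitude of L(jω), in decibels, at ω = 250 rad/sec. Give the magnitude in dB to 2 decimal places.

41.32 dB

|j250| = 250
|j250 + 62| = √(250² + 62²) = 257.6
|L(j250)| = 120 × 250 / 257.6 = 116.47
20 log₁₀(116.47) = 41.324 dB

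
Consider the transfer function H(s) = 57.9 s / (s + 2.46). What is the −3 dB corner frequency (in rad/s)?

2.46 rad/s

For a single-pole high-pass, the −3 dB point is at the pole: ω = 2.46 rad/s.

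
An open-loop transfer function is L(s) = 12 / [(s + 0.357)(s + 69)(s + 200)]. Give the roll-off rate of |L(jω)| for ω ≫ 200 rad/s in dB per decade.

-60 dB/decade

With 0 zeros and 3 poles, the high-frequency asymptotic slope is 20 × (0 − 3) = -60 dB/decade.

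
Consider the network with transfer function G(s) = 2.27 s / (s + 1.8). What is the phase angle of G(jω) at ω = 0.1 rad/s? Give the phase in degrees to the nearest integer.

∠(j0.1) = 90.00°
∠(j0.1 + 1.8) = arctan(0.1/1.8) = 3.18°
∠G(j0.1) = 90.00° − 3.18° = 86.82°

87°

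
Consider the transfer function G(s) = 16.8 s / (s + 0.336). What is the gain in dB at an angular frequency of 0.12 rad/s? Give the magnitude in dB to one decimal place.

|j0.12| = 0.12
|j0.12 + 0.336| = √(0.12² + 0.336²) = 0.3568
|G(j0.12)| = 16.8 × 0.12 / 0.3568 = 5.6505
20 log₁₀(5.6505) = 15.04 dB

15.0 dB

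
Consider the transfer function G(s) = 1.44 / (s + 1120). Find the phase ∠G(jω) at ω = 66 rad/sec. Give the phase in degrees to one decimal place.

-3.4°

∠(j66 + 1120) = arctan(66/1120) = 3.37°
∠G(j66) = −3.37° = -3.37°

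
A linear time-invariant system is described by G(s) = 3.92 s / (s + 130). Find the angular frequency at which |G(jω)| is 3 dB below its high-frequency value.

130 rad s⁻¹

For a single-pole high-pass, the −3 dB point is at the pole: ω = 130 rad s⁻¹.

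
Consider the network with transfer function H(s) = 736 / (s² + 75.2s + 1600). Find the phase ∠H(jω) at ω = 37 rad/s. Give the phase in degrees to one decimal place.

∠[(j37)² + 75.2(j37) + 1600] = ∠[231 + j2782.4] = 85.25°
∠H(j37) = −85.25° = -85.25°

-85.3°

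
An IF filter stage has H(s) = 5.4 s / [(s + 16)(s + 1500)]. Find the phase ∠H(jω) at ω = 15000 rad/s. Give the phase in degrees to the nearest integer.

∠(j15000) = 90.00°
∠(j15000 + 16) = arctan(15000/16) = 89.94°
∠(j15000 + 1500) = arctan(15000/1500) = 84.29°
∠H(j15000) = 90.00° − (89.94° + 84.29°) = -84.23°

-84°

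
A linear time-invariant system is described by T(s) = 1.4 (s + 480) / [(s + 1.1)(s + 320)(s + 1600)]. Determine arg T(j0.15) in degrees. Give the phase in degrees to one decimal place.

-7.8°

∠(j0.15 + 480) = arctan(0.15/480) = 0.02°
∠(j0.15 + 1.1) = arctan(0.15/1.1) = 7.77°
∠(j0.15 + 320) = arctan(0.15/320) = 0.03°
∠(j0.15 + 1600) = arctan(0.15/1600) = 0.01°
∠T(j0.15) = 0.02° − (7.77° + 0.03° + 0.01°) = -7.78°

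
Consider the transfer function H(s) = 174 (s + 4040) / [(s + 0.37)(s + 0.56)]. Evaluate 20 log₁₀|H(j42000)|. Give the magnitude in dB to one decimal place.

|j42000 + 4040| = √(42000² + 4040²) = 4.219e+04
|j42000 + 0.37| = √(42000² + 0.37²) = 4.2e+04
|j42000 + 0.56| = √(42000² + 0.56²) = 4.2e+04
|H(j42000)| = 174 × 4.219e+04 / (4.2e+04 × 4.2e+04) = 0.004162
20 log₁₀(0.004162) = -47.61 dB

-47.6 dB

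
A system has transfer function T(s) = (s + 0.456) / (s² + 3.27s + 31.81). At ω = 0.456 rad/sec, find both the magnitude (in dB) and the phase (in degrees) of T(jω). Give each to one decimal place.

|j0.456 + 0.456| = √(0.456² + 0.456²) = 0.6449
|(j0.456)² + 3.27(j0.456) + 31.81| = |31.602 + j1.4911| = 31.64
|T(j0.456)| = 1 × 0.6449 / 31.64 = 0.020384
20 log₁₀(0.020384) = -33.81 dB
∠(j0.456 + 0.456) = arctan(0.456/0.456) = 45.00°
∠[(j0.456)² + 3.27(j0.456) + 31.81] = ∠[31.602 + j1.4911] = 2.70°
∠T(j0.456) = 45.00° − 2.70° = 42.30°

|T| = -33.8 dB, ∠T = 42.3°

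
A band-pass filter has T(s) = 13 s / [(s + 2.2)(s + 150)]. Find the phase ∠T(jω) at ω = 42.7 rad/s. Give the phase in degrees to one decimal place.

∠(j42.7) = 90.00°
∠(j42.7 + 2.2) = arctan(42.7/2.2) = 87.05°
∠(j42.7 + 150) = arctan(42.7/150) = 15.89°
∠T(j42.7) = 90.00° − (87.05° + 15.89°) = -12.94°

-12.9°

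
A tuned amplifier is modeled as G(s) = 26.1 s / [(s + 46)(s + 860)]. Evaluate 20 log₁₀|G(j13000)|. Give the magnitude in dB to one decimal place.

|j13000| = 1.3e+04
|j13000 + 46| = √(13000² + 46²) = 1.3e+04
|j13000 + 860| = √(13000² + 860²) = 1.303e+04
|G(j13000)| = 26.1 × 1.3e+04 / (1.3e+04 × 1.303e+04) = 0.0020033
20 log₁₀(0.0020033) = -53.97 dB

-54.0 dB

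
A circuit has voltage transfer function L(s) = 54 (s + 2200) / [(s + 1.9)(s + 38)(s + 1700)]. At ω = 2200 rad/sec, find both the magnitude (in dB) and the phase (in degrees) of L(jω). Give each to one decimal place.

|j2200 + 2200| = √(2200² + 2200²) = 3111
|j2200 + 1.9| = √(2200² + 1.9²) = 2200
|j2200 + 38| = √(2200² + 38²) = 2200
|j2200 + 1700| = √(2200² + 1700²) = 2780
|L(j2200)| = 54 × 3111 / (2200 × 2200 × 2780) = 1.2483e-05
20 log₁₀(1.2483e-05) = -98.07 dB
∠(j2200 + 2200) = arctan(2200/2200) = 45.00°
∠(j2200 + 1.9) = arctan(2200/1.9) = 89.95°
∠(j2200 + 38) = arctan(2200/38) = 89.01°
∠(j2200 + 1700) = arctan(2200/1700) = 52.31°
∠L(j2200) = 45.00° − (89.95° + 89.01° + 52.31°) = -186.27°

|L| = -98.1 dB, ∠L = -186.3 deg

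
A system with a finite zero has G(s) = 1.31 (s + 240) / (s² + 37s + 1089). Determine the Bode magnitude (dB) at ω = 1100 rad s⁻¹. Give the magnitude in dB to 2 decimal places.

|j1100 + 240| = √(1100² + 240²) = 1126
|(j1100)² + 37(j1100) + 1089| = |-1.2089e+06 + j40700| = 1.21e+06
|G(j1100)| = 1.31 × 1126 / 1.21e+06 = 0.0012193
20 log₁₀(0.0012193) = -58.278 dB

-58.28 dB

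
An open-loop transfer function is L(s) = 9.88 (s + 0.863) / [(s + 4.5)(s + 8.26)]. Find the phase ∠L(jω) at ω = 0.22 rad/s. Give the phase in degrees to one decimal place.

∠(j0.22 + 0.863) = arctan(0.22/0.863) = 14.30°
∠(j0.22 + 4.5) = arctan(0.22/4.5) = 2.80°
∠(j0.22 + 8.26) = arctan(0.22/8.26) = 1.53°
∠L(j0.22) = 14.30° − (2.80° + 1.53°) = 9.98°

10.0 deg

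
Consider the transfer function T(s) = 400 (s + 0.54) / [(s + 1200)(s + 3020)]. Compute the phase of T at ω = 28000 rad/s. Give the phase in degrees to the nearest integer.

-81 deg

∠(j28000 + 0.54) = arctan(28000/0.54) = 90.00°
∠(j28000 + 1200) = arctan(28000/1200) = 87.55°
∠(j28000 + 3020) = arctan(28000/3020) = 83.84°
∠T(j28000) = 90.00° − (87.55° + 83.84°) = -81.39°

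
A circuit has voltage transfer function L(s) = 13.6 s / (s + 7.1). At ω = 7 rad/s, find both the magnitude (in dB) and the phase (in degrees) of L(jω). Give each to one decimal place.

|j7| = 7
|j7 + 7.1| = √(7² + 7.1²) = 9.97
|L(j7)| = 13.6 × 7 / 9.97 = 9.5482
20 log₁₀(9.5482) = 19.60 dB
∠(j7) = 90.00°
∠(j7 + 7.1) = arctan(7/7.1) = 44.59°
∠L(j7) = 90.00° − 44.59° = 45.41°

|L| = 19.6 dB, ∠L = 45.4 deg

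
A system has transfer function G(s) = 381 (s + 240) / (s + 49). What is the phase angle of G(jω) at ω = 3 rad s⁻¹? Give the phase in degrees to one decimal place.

-2.8 deg

∠(j3 + 240) = arctan(3/240) = 0.72°
∠(j3 + 49) = arctan(3/49) = 3.50°
∠G(j3) = 0.72° − 3.50° = -2.79°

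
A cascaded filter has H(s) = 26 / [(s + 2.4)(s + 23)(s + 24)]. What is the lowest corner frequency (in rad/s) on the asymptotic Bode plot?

Break frequencies occur at each pole and zero magnitude: 2.4 rad/s, 23 rad/s, 24 rad/s.
The lowest is 2.4 rad/s.

2.4 rad/s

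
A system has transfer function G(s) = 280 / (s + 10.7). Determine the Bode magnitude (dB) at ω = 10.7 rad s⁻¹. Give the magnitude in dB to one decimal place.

25.3 dB

|j10.7 + 10.7| = √(10.7² + 10.7²) = 15.13
|G(j10.7)| = 280 / 15.13 = 18.504
20 log₁₀(18.504) = 25.35 dB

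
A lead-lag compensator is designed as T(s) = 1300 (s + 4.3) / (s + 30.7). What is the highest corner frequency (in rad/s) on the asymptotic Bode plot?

30.7 rad/s

Break frequencies occur at each pole and zero magnitude: 4.3 rad/s, 30.7 rad/s.
The highest is 30.7 rad/s.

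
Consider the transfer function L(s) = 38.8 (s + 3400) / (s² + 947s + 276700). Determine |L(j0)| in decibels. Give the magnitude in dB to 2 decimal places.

L(0) = 38.8 × 3400 / 276700 = 0.47676
20 log₁₀(0.47676) = -6.434 dB

-6.43 dB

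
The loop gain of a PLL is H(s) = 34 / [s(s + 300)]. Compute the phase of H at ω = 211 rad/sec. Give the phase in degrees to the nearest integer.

∠(j211 + 300) = arctan(211/300) = 35.12°
∠(j211) = 90.00°
∠H(j211) = − (35.12° + 90.00°) = -125.12°

-125 deg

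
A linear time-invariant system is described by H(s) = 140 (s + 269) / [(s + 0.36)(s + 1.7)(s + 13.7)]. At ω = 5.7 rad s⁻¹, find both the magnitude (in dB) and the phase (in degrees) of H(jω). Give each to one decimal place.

|H| = 37.5 dB, ∠H = -181.2°

|j5.7 + 269| = √(5.7² + 269²) = 269.1
|j5.7 + 0.36| = √(5.7² + 0.36²) = 5.711
|j5.7 + 1.7| = √(5.7² + 1.7²) = 5.948
|j5.7 + 13.7| = √(5.7² + 13.7²) = 14.84
|H(j5.7)| = 140 × 269.1 / (5.711 × 5.948 × 14.84) = 74.726
20 log₁₀(74.726) = 37.47 dB
∠(j5.7 + 269) = arctan(5.7/269) = 1.21°
∠(j5.7 + 0.36) = arctan(5.7/0.36) = 86.39°
∠(j5.7 + 1.7) = arctan(5.7/1.7) = 73.39°
∠(j5.7 + 13.7) = arctan(5.7/13.7) = 22.59°
∠H(j5.7) = 1.21° − (86.39° + 73.39° + 22.59°) = -181.16°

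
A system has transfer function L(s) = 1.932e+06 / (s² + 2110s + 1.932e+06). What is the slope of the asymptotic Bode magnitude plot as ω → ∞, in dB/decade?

With 0 zeros and 2 poles, the high-frequency asymptotic slope is 20 × (0 − 2) = -40 dB/decade.

-40 dB/decade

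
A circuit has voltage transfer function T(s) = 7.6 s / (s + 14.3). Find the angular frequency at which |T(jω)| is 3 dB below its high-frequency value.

For a single-pole high-pass, the −3 dB point is at the pole: ω = 14.3 rad s⁻¹.

14.3 rad s⁻¹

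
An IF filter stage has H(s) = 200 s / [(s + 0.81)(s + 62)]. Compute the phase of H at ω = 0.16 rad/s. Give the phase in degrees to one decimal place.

78.7°

∠(j0.16) = 90.00°
∠(j0.16 + 0.81) = arctan(0.16/0.81) = 11.17°
∠(j0.16 + 62) = arctan(0.16/62) = 0.15°
∠H(j0.16) = 90.00° − (11.17° + 0.15°) = 78.68°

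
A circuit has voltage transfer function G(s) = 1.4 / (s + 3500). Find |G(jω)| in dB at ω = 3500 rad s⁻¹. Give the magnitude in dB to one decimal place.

-71.0 dB

|j3500 + 3500| = √(3500² + 3500²) = 4950
|G(j3500)| = 1.4 / 4950 = 0.00028284
20 log₁₀(0.00028284) = -70.97 dB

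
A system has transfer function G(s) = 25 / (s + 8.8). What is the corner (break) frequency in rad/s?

8.8 rad/s

The single real pole at s = −8.8 gives a corner at ω = 8.8 rad/s.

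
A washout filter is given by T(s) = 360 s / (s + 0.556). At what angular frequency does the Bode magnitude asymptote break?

The single real pole at s = −0.556 gives a corner at ω = 0.556 rad s⁻¹.

0.556 rad s⁻¹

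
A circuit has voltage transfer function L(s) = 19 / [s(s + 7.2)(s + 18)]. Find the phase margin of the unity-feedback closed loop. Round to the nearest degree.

88°

Gain crossover: |L(jω)| = 1 at ω ≈ 0.147 rad/s.
∠L(j0.147) = −90° − arctan(0.147/7.2) − arctan(0.147/18) ≈ -91.63°
PM = 180° + (-91.63°) = 88.37°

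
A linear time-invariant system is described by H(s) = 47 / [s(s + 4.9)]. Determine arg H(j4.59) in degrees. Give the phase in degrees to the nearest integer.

∠(j4.59 + 4.9) = arctan(4.59/4.9) = 43.13°
∠(j4.59) = 90.00°
∠H(j4.59) = − (43.13° + 90.00°) = -133.13°

-133°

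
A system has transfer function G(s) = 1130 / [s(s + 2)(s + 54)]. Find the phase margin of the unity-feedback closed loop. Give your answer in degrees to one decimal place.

Gain crossover: |G(jω)| = 1 at ω ≈ 4.35 rad/s.
∠G(j4.35) = −90° − arctan(4.35/2) − arctan(4.35/54) ≈ -159.94°
PM = 180° + (-159.94°) = 20.06°

20.1 deg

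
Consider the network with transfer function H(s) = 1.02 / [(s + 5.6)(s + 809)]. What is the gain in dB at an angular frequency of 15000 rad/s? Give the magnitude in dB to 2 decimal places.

|j15000 + 5.6| = √(15000² + 5.6²) = 1.5e+04
|j15000 + 809| = √(15000² + 809²) = 1.502e+04
|H(j15000)| = 1.02 / (1.5e+04 × 1.502e+04) = 4.5268e-09
20 log₁₀(4.5268e-09) = -166.884 dB

-166.88 dB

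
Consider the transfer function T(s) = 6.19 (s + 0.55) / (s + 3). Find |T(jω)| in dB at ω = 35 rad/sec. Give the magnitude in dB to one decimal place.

|j35 + 0.55| = √(35² + 0.55²) = 35
|j35 + 3| = √(35² + 3²) = 35.13
|T(j35)| = 6.19 × 35 / 35.13 = 6.1681
20 log₁₀(6.1681) = 15.80 dB

15.8 dB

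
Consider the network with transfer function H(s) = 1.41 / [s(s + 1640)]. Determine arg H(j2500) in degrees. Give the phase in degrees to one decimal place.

-146.7 deg

∠(j2500 + 1640) = arctan(2500/1640) = 56.74°
∠(j2500) = 90.00°
∠H(j2500) = − (56.74° + 90.00°) = -146.74°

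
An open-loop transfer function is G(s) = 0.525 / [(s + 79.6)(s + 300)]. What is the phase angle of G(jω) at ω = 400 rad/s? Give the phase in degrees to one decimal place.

∠(j400 + 79.6) = arctan(400/79.6) = 78.75°
∠(j400 + 300) = arctan(400/300) = 53.13°
∠G(j400) = − (78.75° + 53.13°) = -131.88°

-131.9°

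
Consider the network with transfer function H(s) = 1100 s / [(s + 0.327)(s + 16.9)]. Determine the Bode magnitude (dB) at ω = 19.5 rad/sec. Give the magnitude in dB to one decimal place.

|j19.5| = 19.5
|j19.5 + 0.327| = √(19.5² + 0.327²) = 19.5
|j19.5 + 16.9| = √(19.5² + 16.9²) = 25.8
|H(j19.5)| = 1100 × 19.5 / (19.5 × 25.8) = 42.623
20 log₁₀(42.623) = 32.59 dB

32.6 dB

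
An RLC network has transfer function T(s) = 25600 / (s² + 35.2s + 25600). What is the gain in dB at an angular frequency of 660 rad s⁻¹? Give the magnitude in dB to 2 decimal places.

-24.10 dB

|(j660)² + 35.2(j660) + 25600| = |-4.1e+05 + j23232| = 4.107e+05
|T(j660)| = 25600 / 4.107e+05 = 0.062339
20 log₁₀(0.062339) = -24.105 dB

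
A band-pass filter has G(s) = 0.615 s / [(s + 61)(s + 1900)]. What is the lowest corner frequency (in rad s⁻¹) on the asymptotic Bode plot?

Break frequencies occur at each pole and zero magnitude: 61 rad s⁻¹, 1900 rad s⁻¹.
The lowest is 61 rad s⁻¹.

61 rad s⁻¹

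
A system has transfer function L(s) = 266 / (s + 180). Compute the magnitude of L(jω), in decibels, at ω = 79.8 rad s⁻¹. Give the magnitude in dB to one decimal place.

2.6 dB

|j79.8 + 180| = √(79.8² + 180²) = 196.9
|L(j79.8)| = 266 / 196.9 = 1.351
20 log₁₀(1.351) = 2.61 dB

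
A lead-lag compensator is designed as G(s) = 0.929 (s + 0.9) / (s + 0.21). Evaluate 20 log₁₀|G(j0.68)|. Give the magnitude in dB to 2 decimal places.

|j0.68 + 0.9| = √(0.68² + 0.9²) = 1.128
|j0.68 + 0.21| = √(0.68² + 0.21²) = 0.7117
|G(j0.68)| = 0.929 × 1.128 / 0.7117 = 1.4724
20 log₁₀(1.4724) = 3.361 dB

3.36 dB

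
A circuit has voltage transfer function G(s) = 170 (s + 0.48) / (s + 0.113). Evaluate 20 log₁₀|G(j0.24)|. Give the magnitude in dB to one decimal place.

50.7 dB

|j0.24 + 0.48| = √(0.24² + 0.48²) = 0.5367
|j0.24 + 0.113| = √(0.24² + 0.113²) = 0.2653
|G(j0.24)| = 170 × 0.5367 / 0.2653 = 343.92
20 log₁₀(343.92) = 50.73 dB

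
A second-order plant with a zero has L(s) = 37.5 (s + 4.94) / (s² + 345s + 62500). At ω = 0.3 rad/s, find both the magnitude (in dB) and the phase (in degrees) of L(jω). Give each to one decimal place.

|j0.3 + 4.94| = √(0.3² + 4.94²) = 4.949
|(j0.3)² + 345(j0.3) + 62500| = |62500 + j103.5| = 6.25e+04
|L(j0.3)| = 37.5 × 4.949 / 6.25e+04 = 0.0029695
20 log₁₀(0.0029695) = -50.55 dB
∠(j0.3 + 4.94) = arctan(0.3/4.94) = 3.48°
∠[(j0.3)² + 345(j0.3) + 62500] = ∠[62500 + j103.5] = 0.09°
∠L(j0.3) = 3.48° − 0.09° = 3.38°

|L| = -50.5 dB, ∠L = 3.4°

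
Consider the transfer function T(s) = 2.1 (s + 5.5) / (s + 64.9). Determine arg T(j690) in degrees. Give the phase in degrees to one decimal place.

∠(j690 + 5.5) = arctan(690/5.5) = 89.54°
∠(j690 + 64.9) = arctan(690/64.9) = 84.63°
∠T(j690) = 89.54° − 84.63° = 4.92°

4.9°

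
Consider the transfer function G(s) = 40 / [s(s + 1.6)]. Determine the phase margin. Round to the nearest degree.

14°

Gain crossover: |G(jω)| = 1 at ω ≈ 6.22 rad/s.
∠G(j6.22) = −90° − arctan(6.22/1.6) ≈ -165.58°
PM = 180° + (-165.58°) = 14.42°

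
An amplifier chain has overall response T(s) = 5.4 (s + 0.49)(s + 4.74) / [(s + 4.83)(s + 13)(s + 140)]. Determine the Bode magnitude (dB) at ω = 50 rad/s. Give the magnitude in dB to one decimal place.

|j50 + 0.49| = √(50² + 0.49²) = 50
|j50 + 4.74| = √(50² + 4.74²) = 50.22
|j50 + 4.83| = √(50² + 4.83²) = 50.23
|j50 + 13| = √(50² + 13²) = 51.66
|j50 + 140| = √(50² + 140²) = 148.7
|T(j50)| = 5.4 × 50 × 50.22 / (50.23 × 51.66 × 148.7) = 0.035151
20 log₁₀(0.035151) = -29.08 dB

-29.1 dB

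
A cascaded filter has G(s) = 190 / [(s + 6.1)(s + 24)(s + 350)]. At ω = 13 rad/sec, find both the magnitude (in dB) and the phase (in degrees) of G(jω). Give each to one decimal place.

|j13 + 6.1| = √(13² + 6.1²) = 14.36
|j13 + 24| = √(13² + 24²) = 27.29
|j13 + 350| = √(13² + 350²) = 350.2
|G(j13)| = 190 / (14.36 × 27.29 × 350.2) = 0.0013841
20 log₁₀(0.0013841) = -57.18 dB
∠(j13 + 6.1) = arctan(13/6.1) = 64.86°
∠(j13 + 24) = arctan(13/24) = 28.44°
∠(j13 + 350) = arctan(13/350) = 2.13°
∠G(j13) = − (64.86° + 28.44° + 2.13°) = -95.43°

|G| = -57.2 dB, ∠G = -95.4 deg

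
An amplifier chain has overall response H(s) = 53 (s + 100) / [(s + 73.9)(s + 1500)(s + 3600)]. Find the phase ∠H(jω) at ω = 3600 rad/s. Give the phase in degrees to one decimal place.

-112.8 deg

∠(j3600 + 100) = arctan(3600/100) = 88.41°
∠(j3600 + 73.9) = arctan(3600/73.9) = 88.82°
∠(j3600 + 1500) = arctan(3600/1500) = 67.38°
∠(j3600 + 3600) = arctan(3600/3600) = 45.00°
∠H(j3600) = 88.41° − (88.82° + 67.38° + 45.00°) = -112.80°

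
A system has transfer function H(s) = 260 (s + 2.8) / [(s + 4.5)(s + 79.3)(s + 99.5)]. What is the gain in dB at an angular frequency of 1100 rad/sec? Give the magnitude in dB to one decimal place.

-73.4 dB

|j1100 + 2.8| = √(1100² + 2.8²) = 1100
|j1100 + 4.5| = √(1100² + 4.5²) = 1100
|j1100 + 79.3| = √(1100² + 79.3²) = 1103
|j1100 + 99.5| = √(1100² + 99.5²) = 1104
|H(j1100)| = 260 × 1100 / (1100 × 1103 × 1104) = 0.00021345
20 log₁₀(0.00021345) = -73.41 dB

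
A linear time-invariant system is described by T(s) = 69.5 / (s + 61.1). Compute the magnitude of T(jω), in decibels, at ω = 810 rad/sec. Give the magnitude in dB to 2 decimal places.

|j810 + 61.1| = √(810² + 61.1²) = 812.3
|T(j810)| = 69.5 / 812.3 = 0.085559
20 log₁₀(0.085559) = -21.355 dB

-21.35 dB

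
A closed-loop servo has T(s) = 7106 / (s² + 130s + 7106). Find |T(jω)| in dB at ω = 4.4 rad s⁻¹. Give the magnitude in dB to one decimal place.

-0.0 dB

|(j4.4)² + 130(j4.4) + 7106| = |7086.6 + j572| = 7110
|T(j4.4)| = 7106 / 7110 = 0.99948
20 log₁₀(0.99948) = -0.00 dB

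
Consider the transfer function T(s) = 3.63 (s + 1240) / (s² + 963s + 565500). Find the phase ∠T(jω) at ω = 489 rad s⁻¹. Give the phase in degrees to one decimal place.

∠(j489 + 1240) = arctan(489/1240) = 21.52°
∠[(j489)² + 963(j489) + 565500] = ∠[3.2638e+05 + j4.7091e+05] = 55.27°
∠T(j489) = 21.52° − 55.27° = -33.75°

-33.8°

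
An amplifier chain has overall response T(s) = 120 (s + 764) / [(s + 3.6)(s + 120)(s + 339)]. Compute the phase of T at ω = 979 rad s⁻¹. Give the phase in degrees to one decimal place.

∠(j979 + 764) = arctan(979/764) = 52.03°
∠(j979 + 3.6) = arctan(979/3.6) = 89.79°
∠(j979 + 120) = arctan(979/120) = 83.01°
∠(j979 + 339) = arctan(979/339) = 70.90°
∠T(j979) = 52.03° − (89.79° + 83.01° + 70.90°) = -191.67°

-191.7°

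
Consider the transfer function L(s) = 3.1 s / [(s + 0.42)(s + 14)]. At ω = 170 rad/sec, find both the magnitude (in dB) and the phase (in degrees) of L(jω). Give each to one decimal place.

|j170| = 170
|j170 + 0.42| = √(170² + 0.42²) = 170
|j170 + 14| = √(170² + 14²) = 170.6
|L(j170)| = 3.1 × 170 / (170 × 170.6) = 0.018174
20 log₁₀(0.018174) = -34.81 dB
∠(j170) = 90.00°
∠(j170 + 0.42) = arctan(170/0.42) = 89.86°
∠(j170 + 14) = arctan(170/14) = 85.29°
∠L(j170) = 90.00° − (89.86° + 85.29°) = -85.15°

|L| = -34.8 dB, ∠L = -85.2 deg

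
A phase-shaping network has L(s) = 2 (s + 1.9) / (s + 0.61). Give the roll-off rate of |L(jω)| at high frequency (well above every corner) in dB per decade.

0 dB/decade

With 1 zero and 1 pole, the high-frequency asymptotic slope is 20 × (1 − 1) = 0 dB/decade.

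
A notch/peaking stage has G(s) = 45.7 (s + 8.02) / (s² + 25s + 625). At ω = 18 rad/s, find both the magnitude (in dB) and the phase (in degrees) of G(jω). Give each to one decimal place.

|j18 + 8.02| = √(18² + 8.02²) = 19.71
|(j18)² + 25(j18) + 625| = |301 + j450| = 541.4
|G(j18)| = 45.7 × 19.71 / 541.4 = 1.6634
20 log₁₀(1.6634) = 4.42 dB
∠(j18 + 8.02) = arctan(18/8.02) = 65.98°
∠[(j18)² + 25(j18) + 625] = ∠[301 + j450] = 56.22°
∠G(j18) = 65.98° − 56.22° = 9.76°

|G| = 4.4 dB, ∠G = 9.8°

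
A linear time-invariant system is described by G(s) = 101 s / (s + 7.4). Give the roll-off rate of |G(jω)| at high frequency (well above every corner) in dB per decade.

0 dB/decade

With 1 zero and 1 pole, the high-frequency asymptotic slope is 20 × (1 − 1) = 0 dB/decade.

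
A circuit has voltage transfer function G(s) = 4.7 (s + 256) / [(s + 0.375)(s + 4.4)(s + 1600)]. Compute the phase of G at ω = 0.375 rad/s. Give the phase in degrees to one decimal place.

∠(j0.375 + 256) = arctan(0.375/256) = 0.08°
∠(j0.375 + 0.375) = arctan(0.375/0.375) = 45.00°
∠(j0.375 + 4.4) = arctan(0.375/4.4) = 4.87°
∠(j0.375 + 1600) = arctan(0.375/1600) = 0.01°
∠G(j0.375) = 0.08° − (45.00° + 4.87° + 0.01°) = -49.80°

-49.8°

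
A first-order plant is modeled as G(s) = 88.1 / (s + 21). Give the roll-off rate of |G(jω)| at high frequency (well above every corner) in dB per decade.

-20 dB/decade

With 0 zeros and 1 pole, the high-frequency asymptotic slope is 20 × (0 − 1) = -20 dB/decade.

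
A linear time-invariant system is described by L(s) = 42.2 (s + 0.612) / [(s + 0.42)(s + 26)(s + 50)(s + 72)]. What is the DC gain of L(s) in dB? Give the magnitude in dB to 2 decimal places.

L(0) = 42.2 × 0.612 / (0.42 × 26 × 50 × 72) = 0.00065696
20 log₁₀(0.00065696) = -63.649 dB

-63.65 dB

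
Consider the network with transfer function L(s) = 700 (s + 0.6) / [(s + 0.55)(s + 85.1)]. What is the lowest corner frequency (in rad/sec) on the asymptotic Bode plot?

0.55 rad/sec

Break frequencies occur at each pole and zero magnitude: 0.55 rad/sec, 0.6 rad/sec, 85.1 rad/sec.
The lowest is 0.55 rad/sec.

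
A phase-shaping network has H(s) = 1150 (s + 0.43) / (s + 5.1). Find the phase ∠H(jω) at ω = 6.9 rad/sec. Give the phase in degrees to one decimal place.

∠(j6.9 + 0.43) = arctan(6.9/0.43) = 86.43°
∠(j6.9 + 5.1) = arctan(6.9/5.1) = 53.53°
∠H(j6.9) = 86.43° − 53.53° = 32.90°

32.9°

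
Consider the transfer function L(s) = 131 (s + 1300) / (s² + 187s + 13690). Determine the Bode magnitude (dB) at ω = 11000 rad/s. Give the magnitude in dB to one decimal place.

-38.4 dB

|j11000 + 1300| = √(11000² + 1300²) = 1.108e+04
|(j11000)² + 187(j11000) + 13690| = |-1.2099e+08 + j2.057e+06| = 1.21e+08
|L(j11000)| = 131 × 1.108e+04 / 1.21e+08 = 0.011992
20 log₁₀(0.011992) = -38.42 dB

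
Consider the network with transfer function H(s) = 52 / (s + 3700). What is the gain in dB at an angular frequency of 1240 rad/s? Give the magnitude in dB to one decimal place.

|j1240 + 3700| = √(1240² + 3700²) = 3902
|H(j1240)| = 52 / 3902 = 0.013326
20 log₁₀(0.013326) = -37.51 dB

-37.5 dB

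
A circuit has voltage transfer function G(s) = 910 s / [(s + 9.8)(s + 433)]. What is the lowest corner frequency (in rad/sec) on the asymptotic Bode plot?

9.8 rad/sec

Break frequencies occur at each pole and zero magnitude: 9.8 rad/sec, 433 rad/sec.
The lowest is 9.8 rad/sec.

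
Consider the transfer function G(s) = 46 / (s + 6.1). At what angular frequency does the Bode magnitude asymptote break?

6.1 rad/s

The single real pole at s = −6.1 gives a corner at ω = 6.1 rad/s.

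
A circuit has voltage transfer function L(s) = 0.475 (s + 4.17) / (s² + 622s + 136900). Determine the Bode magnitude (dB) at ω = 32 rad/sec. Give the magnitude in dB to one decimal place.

|j32 + 4.17| = √(32² + 4.17²) = 32.27
|(j32)² + 622(j32) + 136900| = |1.3588e+05 + j19904| = 1.373e+05
|L(j32)| = 0.475 × 32.27 / 1.373e+05 = 0.00011162
20 log₁₀(0.00011162) = -79.05 dB

-79.0 dB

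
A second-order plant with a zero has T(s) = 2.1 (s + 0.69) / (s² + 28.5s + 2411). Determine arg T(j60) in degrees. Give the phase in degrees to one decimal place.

-35.5°

∠(j60 + 0.69) = arctan(60/0.69) = 89.34°
∠[(j60)² + 28.5(j60) + 2411] = ∠[-1189 + j1710] = 124.81°
∠T(j60) = 89.34° − 124.81° = -35.47°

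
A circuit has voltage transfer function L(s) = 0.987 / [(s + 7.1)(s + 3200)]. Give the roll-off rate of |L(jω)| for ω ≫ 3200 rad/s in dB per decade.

-40 dB/decade

With 0 zeros and 2 poles, the high-frequency asymptotic slope is 20 × (0 − 2) = -40 dB/decade.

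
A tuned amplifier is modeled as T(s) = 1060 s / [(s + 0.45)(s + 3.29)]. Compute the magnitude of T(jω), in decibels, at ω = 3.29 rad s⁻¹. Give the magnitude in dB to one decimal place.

|j3.29| = 3.29
|j3.29 + 0.45| = √(3.29² + 0.45²) = 3.321
|j3.29 + 3.29| = √(3.29² + 3.29²) = 4.653
|T(j3.29)| = 1060 × 3.29 / (3.321 × 4.653) = 225.72
20 log₁₀(225.72) = 47.07 dB

47.1 dB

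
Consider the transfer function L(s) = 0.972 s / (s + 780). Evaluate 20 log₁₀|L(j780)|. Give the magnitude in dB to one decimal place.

|j780| = 780
|j780 + 780| = √(780² + 780²) = 1103
|L(j780)| = 0.972 × 780 / 1103 = 0.68731
20 log₁₀(0.68731) = -3.26 dB

-3.3 dB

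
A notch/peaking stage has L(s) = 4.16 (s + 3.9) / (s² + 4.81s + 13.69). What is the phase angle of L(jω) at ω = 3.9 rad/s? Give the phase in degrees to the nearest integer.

-50°

∠(j3.9 + 3.9) = arctan(3.9/3.9) = 45.00°
∠[(j3.9)² + 4.81(j3.9) + 13.69] = ∠[-1.52 + j18.759] = 94.63°
∠L(j3.9) = 45.00° − 94.63° = -49.63°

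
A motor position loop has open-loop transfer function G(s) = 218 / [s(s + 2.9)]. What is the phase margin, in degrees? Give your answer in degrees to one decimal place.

Gain crossover: |G(jω)| = 1 at ω ≈ 14.6 rad/s.
∠G(j14.6) = −90° − arctan(14.6/2.9) ≈ -168.78°
PM = 180° + (-168.78°) = 11.22°

11.2°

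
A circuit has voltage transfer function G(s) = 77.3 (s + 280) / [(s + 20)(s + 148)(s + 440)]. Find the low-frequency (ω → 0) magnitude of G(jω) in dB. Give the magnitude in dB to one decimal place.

-35.6 dB

G(0) = 77.3 × 280 / (20 × 148 × 440) = 0.016619
20 log₁₀(0.016619) = -35.59 dB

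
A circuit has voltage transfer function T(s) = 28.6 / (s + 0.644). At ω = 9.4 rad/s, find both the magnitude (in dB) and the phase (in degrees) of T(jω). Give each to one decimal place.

|j9.4 + 0.644| = √(9.4² + 0.644²) = 9.422
|T(j9.4)| = 28.6 / 9.422 = 3.0354
20 log₁₀(3.0354) = 9.64 dB
∠(j9.4 + 0.644) = arctan(9.4/0.644) = 86.08°
∠T(j9.4) = −86.08° = -86.08°

|T| = 9.6 dB, ∠T = -86.1°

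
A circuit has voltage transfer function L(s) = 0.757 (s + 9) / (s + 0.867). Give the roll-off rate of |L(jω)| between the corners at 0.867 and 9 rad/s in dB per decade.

In this band the factors already past their corner are: pole at 0.867; net slope = -20 dB/decade.

-20 dB/decade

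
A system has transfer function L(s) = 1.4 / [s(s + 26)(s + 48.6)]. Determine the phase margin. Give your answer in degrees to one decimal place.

90.0°

Gain crossover: |L(jω)| = 1 at ω ≈ 0.00111 rad/s.
∠L(j0.00111) = −90° − arctan(0.00111/26) − arctan(0.00111/48.6) ≈ -90.00°
PM = 180° + (-90.00°) = 90.00°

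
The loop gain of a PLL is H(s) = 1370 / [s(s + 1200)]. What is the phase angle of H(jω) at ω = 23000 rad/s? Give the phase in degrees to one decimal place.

-177.0°

∠(j23000 + 1200) = arctan(23000/1200) = 87.01°
∠(j23000) = 90.00°
∠H(j23000) = − (87.01° + 90.00°) = -177.01°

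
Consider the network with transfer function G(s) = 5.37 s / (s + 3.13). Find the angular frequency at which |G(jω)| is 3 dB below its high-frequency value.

For a single-pole high-pass, the −3 dB point is at the pole: ω = 3.13 rad/s.

3.13 rad/s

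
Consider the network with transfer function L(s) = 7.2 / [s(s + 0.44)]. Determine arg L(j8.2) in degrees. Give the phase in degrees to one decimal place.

∠(j8.2 + 0.44) = arctan(8.2/0.44) = 86.93°
∠(j8.2) = 90.00°
∠L(j8.2) = − (86.93° + 90.00°) = -176.93°

-176.9°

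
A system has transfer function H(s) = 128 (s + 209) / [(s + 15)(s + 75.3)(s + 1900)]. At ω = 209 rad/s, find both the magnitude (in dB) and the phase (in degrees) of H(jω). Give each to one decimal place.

|H| = -67.4 dB, ∠H = -117.4°

|j209 + 209| = √(209² + 209²) = 295.6
|j209 + 15| = √(209² + 15²) = 209.5
|j209 + 75.3| = √(209² + 75.3²) = 222.2
|j209 + 1900| = √(209² + 1900²) = 1911
|H(j209)| = 128 × 295.6 / (209.5 × 222.2 × 1911) = 0.0004252
20 log₁₀(0.0004252) = -67.43 dB
∠(j209 + 209) = arctan(209/209) = 45.00°
∠(j209 + 15) = arctan(209/15) = 85.89°
∠(j209 + 75.3) = arctan(209/75.3) = 70.19°
∠(j209 + 1900) = arctan(209/1900) = 6.28°
∠H(j209) = 45.00° − (85.89° + 70.19° + 6.28°) = -117.36°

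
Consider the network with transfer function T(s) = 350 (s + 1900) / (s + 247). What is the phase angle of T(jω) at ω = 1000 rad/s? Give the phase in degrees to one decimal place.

-48.4°

∠(j1000 + 1900) = arctan(1000/1900) = 27.76°
∠(j1000 + 247) = arctan(1000/247) = 76.13°
∠T(j1000) = 27.76° − 76.13° = -48.37°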